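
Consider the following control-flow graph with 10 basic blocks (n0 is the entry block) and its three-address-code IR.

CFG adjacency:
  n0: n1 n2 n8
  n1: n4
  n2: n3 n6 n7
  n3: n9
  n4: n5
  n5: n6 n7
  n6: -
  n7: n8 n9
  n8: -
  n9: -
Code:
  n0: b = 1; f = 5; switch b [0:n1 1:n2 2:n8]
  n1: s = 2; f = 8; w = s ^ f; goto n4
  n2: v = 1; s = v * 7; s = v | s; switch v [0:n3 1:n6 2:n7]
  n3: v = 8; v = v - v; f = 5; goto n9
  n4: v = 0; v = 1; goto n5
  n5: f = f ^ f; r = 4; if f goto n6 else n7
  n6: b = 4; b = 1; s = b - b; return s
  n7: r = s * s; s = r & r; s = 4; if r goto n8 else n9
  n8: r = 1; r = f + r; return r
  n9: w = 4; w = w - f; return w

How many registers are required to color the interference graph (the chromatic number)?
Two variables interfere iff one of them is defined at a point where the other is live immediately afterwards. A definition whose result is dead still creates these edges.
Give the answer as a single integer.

def/use:
  n0: def={b,f} ue=∅
  n1: def={f,s,w} ue=∅
  n2: def={s,v} ue=∅
  n3: def={f,v} ue=∅
  n4: def={v} ue=∅
  n5: def={f,r} ue={f}
  n6: def={b,s} ue=∅
  n7: def={r,s} ue={s}
  n8: def={r} ue={f}
  n9: def={w} ue={f}

Live sets:
  live n0: ∅→{f}
  live n1: ∅→{f,s}
  live n2: {f}→{f,s}
  live n3: ∅→{f}
  live n4: {f,s}→{f,s}
  live n5: {f,s}→{f,s}
  live n6: ∅→∅
  live n7: {f,s}→{f}
  live n8: {f}→∅
  live n9: {f}→∅

Conflict graph:
  b: {f}
  f: {b,r,s,v,w}
  r: {f,s}
  s: {f,r,v,w}
  v: {f,s}
  w: {f,s}

Chromatic number:
  clique {f,r,s} ⇒ need ≥ 3
  assign b→c1 f→c0 r→c2 s→c1 v→c2 w→c2 — no edge inside a register ⇒ χ ≤ 3
  χ = 3

Answer: 3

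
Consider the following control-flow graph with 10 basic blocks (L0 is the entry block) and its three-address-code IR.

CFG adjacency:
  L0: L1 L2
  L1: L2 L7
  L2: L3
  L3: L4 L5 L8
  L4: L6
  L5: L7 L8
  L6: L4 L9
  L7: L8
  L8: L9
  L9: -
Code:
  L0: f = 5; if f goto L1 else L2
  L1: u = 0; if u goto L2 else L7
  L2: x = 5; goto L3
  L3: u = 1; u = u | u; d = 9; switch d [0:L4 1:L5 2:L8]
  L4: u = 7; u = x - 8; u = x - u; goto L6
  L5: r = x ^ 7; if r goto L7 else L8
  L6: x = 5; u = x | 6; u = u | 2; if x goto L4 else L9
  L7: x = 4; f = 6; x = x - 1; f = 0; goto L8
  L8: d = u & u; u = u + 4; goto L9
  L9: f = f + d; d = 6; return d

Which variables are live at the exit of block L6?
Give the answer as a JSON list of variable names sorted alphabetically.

Answer: ["d", "f", "x"]

Analysis:
Per-block:
  L0: def={f} ue=∅
  L1: def={u} ue=∅
  L2: def={x} ue=∅
  L3: def={d,u} ue=∅
  L4: def={u} ue={x}
  L5: def={r} ue={x}
  L6: def={u,x} ue=∅
  L7: def={f,x} ue=∅
  L8: def={d,u} ue={u}
  L9: def={d,f} ue={d,f}

Backward fixpoint:
  live L0: ∅→{f}
  live L1: {f}→{f,u}
  live L2: {f}→{f,x}
  live L3: {f,x}→{d,f,u,x}
  live L4: {d,f,x}→{d,f}
  live L5: {f,u,x}→{f,u}
  live L6: {d,f}→{d,f,x}
  live L7: {u}→{f,u}
  live L8: {f,u}→{d,f}
  live L9: {d,f}→∅

live-out(L6) = ["d", "f", "x"]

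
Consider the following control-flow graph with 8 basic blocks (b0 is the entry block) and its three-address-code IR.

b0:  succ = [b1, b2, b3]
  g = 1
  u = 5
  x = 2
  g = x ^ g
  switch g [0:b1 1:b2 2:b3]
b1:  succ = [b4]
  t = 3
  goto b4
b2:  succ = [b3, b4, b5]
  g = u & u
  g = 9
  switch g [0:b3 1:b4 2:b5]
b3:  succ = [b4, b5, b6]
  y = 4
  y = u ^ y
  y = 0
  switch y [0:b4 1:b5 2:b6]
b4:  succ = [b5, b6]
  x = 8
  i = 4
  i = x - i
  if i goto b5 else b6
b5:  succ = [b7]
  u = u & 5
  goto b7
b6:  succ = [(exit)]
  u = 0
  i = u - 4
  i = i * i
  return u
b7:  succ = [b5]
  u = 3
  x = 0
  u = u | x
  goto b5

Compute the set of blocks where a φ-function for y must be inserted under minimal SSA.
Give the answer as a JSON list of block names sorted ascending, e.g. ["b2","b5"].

Answer: ["b4", "b5", "b6"]

Working:
idom tree: b1←b0 b2←b0 b3←b0 b4←b0 b5←b0 b6←b0 b7←b5
Dom at joins:
  b3: preds {b0,b2}: {b0} ∩ {b0,b2} = {b0}; idom=b0
  b4: preds {b1,b2,b3}: {b0,b1} ∩ {b0,b2} ∩ {b0,b3} = {b0}; idom=b0
  b5: preds {b2,b3,b4,b7}: {b0,b2} ∩ {b0,b3} ∩ {b0,b4} ∩ {b0,b5,b7} = {b0}; idom=b0
  b6: preds {b3,b4}: {b0,b3} ∩ {b0,b4} = {b0}; idom=b0

DF derivation:
  b3←b0: walk · to b0
  b3←b2: walk b2 to b0
  b4←b1: walk b1 to b0
  b4←b2: walk b2 to b0
  b4←b3: walk b3 to b0
  b5←b2: walk b2 to b0
  b5←b3: walk b3 to b0
  b5←b4: walk b4 to b0
  b5←b7: walk b7→b5 to b0
  b6←b3: walk b3 to b0
  b6←b4: walk b4 to b0
  DF(b0)=∅
  DF(b1)={b4}
  DF(b2)={b3,b4,b5}
  DF(b3)={b4,b5,b6}
  DF(b4)={b5,b6}
  DF(b5)={b5}
  DF(b6)=∅
  DF(b7)={b5}

φ for y: defs {b3}
  DF⁺ = {b4,b5,b6}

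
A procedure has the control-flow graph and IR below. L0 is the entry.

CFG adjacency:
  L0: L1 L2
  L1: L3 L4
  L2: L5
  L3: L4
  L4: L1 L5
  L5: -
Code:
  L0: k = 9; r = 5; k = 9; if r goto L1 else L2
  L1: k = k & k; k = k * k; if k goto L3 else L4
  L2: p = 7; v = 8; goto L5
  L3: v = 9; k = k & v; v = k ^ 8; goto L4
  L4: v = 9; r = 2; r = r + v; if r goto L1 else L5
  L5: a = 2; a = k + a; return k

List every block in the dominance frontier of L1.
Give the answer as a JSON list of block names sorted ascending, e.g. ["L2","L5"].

Answer: ["L1", "L5"]

Derivation:
idom tree: L1←L0 L2←L0 L3←L1 L4←L1 L5←L0
Dom at joins:
  L1: preds {L0,L4}: {L0} ∩ {L0,L1,L4} = {L0}; idom=L0
  L4: preds {L1,L3}: {L0,L1} ∩ {L0,L1,L3} = {L0,L1}; idom=L1
  L5: preds {L2,L4}: {L0,L2} ∩ {L0,L1,L4} = {L0}; idom=L0

DF walk-up:
  join L1 pred L0: · stop@L0
  join L1 pred L4: L4→L1 stop@L0
  join L4 pred L1: · stop@L1
  join L4 pred L3: L3 stop@L1
  join L5 pred L2: L2 stop@L0
  join L5 pred L4: L4→L1 stop@L0
  L0: DF=∅
  L1: DF={L1,L5}
  L2: DF={L5}
  L3: DF={L4}
  L4: DF={L1,L5}
  L5: DF=∅

DF(L1) = ["L1", "L5"]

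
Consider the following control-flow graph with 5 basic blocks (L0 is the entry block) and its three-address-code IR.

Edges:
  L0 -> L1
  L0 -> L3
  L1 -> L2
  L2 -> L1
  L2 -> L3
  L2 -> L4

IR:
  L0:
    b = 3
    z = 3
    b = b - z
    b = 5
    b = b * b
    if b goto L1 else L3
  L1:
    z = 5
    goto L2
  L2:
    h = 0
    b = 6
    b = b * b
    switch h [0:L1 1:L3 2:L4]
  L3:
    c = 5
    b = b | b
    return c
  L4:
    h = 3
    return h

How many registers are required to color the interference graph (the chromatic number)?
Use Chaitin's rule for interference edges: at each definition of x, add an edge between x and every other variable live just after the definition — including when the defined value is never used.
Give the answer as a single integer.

def/use:
  L0: {b,z} / ∅
  L1: {z} / ∅
  L2: {b,h} / ∅
  L3: {b,c} / {b}
  L4: {h} / ∅

Backward fixpoint:
  L0: in=∅ out={b}
  L1: in=∅ out=∅
  L2: in=∅ out={b}
  L3: in={b} out=∅
  L4: in=∅ out=∅

Interfere edges:
  b — {c,h,z}
  c — {b}
  h — {b}
  z — {b}

Registers:
  clique {b,c} ⇒ need ≥ 2
  2-colouring: R0={b}  R1={c,h,z}
  χ = 2

Answer: 2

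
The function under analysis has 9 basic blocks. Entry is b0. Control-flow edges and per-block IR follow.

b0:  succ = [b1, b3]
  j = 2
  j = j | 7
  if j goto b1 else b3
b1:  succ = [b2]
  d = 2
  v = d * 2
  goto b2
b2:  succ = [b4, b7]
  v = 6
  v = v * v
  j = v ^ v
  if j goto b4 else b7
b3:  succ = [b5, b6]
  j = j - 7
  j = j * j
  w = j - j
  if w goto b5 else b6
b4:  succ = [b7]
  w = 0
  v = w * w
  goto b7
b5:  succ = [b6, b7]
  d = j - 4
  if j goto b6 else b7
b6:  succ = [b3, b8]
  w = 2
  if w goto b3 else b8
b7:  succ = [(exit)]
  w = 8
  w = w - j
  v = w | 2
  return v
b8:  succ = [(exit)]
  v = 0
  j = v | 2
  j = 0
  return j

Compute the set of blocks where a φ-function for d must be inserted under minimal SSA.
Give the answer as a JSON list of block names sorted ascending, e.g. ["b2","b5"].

Answer: ["b3", "b6", "b7"]

Analysis:
idom tree: b1←b0 b2←b1 b3←b0 b4←b2 b5←b3 b6←b3 b7←b0 b8←b6
Dom∩ at merges:
  b3: preds {b0,b6}: {b0} ∩ {b0,b3,b6} = {b0}; idom=b0
  b6: preds {b3,b5}: {b0,b3} ∩ {b0,b3,b5} = {b0,b3}; idom=b3
  b7: preds {b2,b4,b5}: {b0,b1,b2} ∩ {b0,b1,b2,b4} ∩ {b0,b3,b5} = {b0}; idom=b0

DF derivation:
  b3←b0: walk · to b0
  b3←b6: walk b6→b3 to b0
  b6←b3: walk · to b3
  b6←b5: walk b5 to b3
  b7←b2: walk b2→b1 to b0
  b7←b4: walk b4→b2→b1 to b0
  b7←b5: walk b5→b3 to b0
  b0: DF=∅
  b1: DF={b7}
  b2: DF={b7}
  b3: DF={b3,b7}
  b4: DF={b7}
  b5: DF={b6,b7}
  b6: DF={b3}
  b7: DF=∅
  b8: DF=∅

φ for d: defs {b1,b5}
  DF⁺ = {b3,b6,b7}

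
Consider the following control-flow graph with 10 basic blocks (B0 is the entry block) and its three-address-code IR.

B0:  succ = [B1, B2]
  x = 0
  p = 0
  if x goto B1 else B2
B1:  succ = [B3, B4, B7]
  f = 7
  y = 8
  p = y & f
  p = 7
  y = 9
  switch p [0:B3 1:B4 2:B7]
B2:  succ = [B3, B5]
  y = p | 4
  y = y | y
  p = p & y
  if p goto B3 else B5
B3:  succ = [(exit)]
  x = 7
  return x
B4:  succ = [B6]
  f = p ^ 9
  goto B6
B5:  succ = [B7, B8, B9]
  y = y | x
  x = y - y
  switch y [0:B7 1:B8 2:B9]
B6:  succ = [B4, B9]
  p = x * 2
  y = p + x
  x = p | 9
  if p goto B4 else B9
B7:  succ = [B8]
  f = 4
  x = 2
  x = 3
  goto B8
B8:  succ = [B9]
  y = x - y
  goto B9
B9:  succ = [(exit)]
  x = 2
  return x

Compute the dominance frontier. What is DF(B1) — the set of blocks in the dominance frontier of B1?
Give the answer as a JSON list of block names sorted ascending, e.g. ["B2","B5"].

Answer: ["B3", "B7", "B9"]

Analysis:
idom tree: B1←B0 B2←B0 B3←B0 B4←B1 B5←B2 B6←B4 B7←B0 B8←B0 B9←B0
Dom∩ at merges:
  B3: preds {B1,B2}: {B0,B1} ∩ {B0,B2} = {B0}; idom=B0
  B4: preds {B1,B6}: {B0,B1} ∩ {B0,B1,B4,B6} = {B0,B1}; idom=B1
  B7: preds {B1,B5}: {B0,B1} ∩ {B0,B2,B5} = {B0}; idom=B0
  B8: preds {B5,B7}: {B0,B2,B5} ∩ {B0,B7} = {B0}; idom=B0
  B9: preds {B5,B6,B8}: {B0,B2,B5} ∩ {B0,B1,B4,B6} ∩ {B0,B8} = {B0}; idom=B0

DF walk-up:
  B3←B1: walk B1 to B0
  B3←B2: walk B2 to B0
  B4←B1: walk · to B1
  B4←B6: walk B6→B4 to B1
  B7←B1: walk B1 to B0
  B7←B5: walk B5→B2 to B0
  B8←B5: walk B5→B2 to B0
  B8←B7: walk B7 to B0
  B9←B5: walk B5→B2 to B0
  B9←B6: walk B6→B4→B1 to B0
  B9←B8: walk B8 to B0
  B0: DF=∅
  B1: DF={B3,B7,B9}
  B2: DF={B3,B7,B8,B9}
  B3: DF=∅
  B4: DF={B4,B9}
  B5: DF={B7,B8,B9}
  B6: DF={B4,B9}
  B7: DF={B8}
  B8: DF={B9}
  B9: DF=∅

DF(B1) = ["B3", "B7", "B9"]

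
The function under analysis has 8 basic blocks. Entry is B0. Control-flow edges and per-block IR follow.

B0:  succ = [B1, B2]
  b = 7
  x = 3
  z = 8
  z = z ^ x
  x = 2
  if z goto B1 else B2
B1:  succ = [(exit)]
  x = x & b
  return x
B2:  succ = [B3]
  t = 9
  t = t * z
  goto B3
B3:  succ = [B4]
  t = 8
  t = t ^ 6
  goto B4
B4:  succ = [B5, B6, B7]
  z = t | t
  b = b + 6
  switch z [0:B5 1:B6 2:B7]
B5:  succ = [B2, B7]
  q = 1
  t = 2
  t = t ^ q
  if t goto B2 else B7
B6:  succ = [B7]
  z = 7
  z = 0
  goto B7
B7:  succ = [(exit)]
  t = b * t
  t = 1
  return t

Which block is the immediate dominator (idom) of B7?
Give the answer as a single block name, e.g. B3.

idom tree: B1←B0 B2←B0 B3←B2 B4←B3 B5←B4 B6←B4 B7←B4
Dom at joins:
  B2: preds {B0,B5}: {B0} ∩ {B0,B2,B3,B4,B5} = {B0}; idom=B0
  B7: preds {B4,B5,B6}: {B0,B2,B3,B4} ∩ {B0,B2,B3,B4,B5} ∩ {B0,B2,B3,B4,B6} = {B0,B2,B3,B4}; idom=B4

idom(B7) = B4

Answer: B4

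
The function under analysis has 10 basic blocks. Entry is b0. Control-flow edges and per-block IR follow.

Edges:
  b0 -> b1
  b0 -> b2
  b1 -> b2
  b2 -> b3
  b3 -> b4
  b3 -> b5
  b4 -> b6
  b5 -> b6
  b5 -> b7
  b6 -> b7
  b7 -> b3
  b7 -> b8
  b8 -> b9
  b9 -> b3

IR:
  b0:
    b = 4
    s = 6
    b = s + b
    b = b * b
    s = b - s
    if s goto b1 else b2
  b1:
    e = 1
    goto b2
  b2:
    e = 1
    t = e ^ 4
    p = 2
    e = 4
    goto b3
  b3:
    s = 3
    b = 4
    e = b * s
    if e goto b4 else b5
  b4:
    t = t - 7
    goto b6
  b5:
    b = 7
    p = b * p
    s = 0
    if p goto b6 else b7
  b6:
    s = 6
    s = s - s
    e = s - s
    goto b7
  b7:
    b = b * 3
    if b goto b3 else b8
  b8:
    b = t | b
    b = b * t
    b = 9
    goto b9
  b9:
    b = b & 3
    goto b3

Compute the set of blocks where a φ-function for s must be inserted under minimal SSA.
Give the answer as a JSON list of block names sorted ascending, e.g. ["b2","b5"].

Answer: ["b3", "b6", "b7"]

Derivation:
idom tree: b1←b0 b2←b0 b3←b2 b4←b3 b5←b3 b6←b3 b7←b3 b8←b7 b9←b8
Dom at joins:
  b2: preds {b0,b1}: {b0} ∩ {b0,b1} = {b0}; idom=b0
  b3: preds {b2,b7,b9}: {b0,b2} ∩ {b0,b2,b3,b7} ∩ {b0,b2,b3,b7,b8,b9} = {b0,b2}; idom=b2
  b6: preds {b4,b5}: {b0,b2,b3,b4} ∩ {b0,b2,b3,b5} = {b0,b2,b3}; idom=b3
  b7: preds {b5,b6}: {b0,b2,b3,b5} ∩ {b0,b2,b3,b6} = {b0,b2,b3}; idom=b3

Frontier:
  join b2 pred b0: · stop@b0
  join b2 pred b1: b1 stop@b0
  join b3 pred b2: · stop@b2
  join b3 pred b7: b7→b3 stop@b2
  join b3 pred b9: b9→b8→b7→b3 stop@b2
  join b6 pred b4: b4 stop@b3
  join b6 pred b5: b5 stop@b3
  join b7 pred b5: b5 stop@b3
  join b7 pred b6: b6 stop@b3
  b0: DF=∅
  b1: DF={b2}
  b2: DF=∅
  b3: DF={b3}
  b4: DF={b6}
  b5: DF={b6,b7}
  b6: DF={b7}
  b7: DF={b3}
  b8: DF={b3}
  b9: DF={b3}

φ for s: defs {b0,b3,b5,b6}
  DF⁺ = {b3,b6,b7}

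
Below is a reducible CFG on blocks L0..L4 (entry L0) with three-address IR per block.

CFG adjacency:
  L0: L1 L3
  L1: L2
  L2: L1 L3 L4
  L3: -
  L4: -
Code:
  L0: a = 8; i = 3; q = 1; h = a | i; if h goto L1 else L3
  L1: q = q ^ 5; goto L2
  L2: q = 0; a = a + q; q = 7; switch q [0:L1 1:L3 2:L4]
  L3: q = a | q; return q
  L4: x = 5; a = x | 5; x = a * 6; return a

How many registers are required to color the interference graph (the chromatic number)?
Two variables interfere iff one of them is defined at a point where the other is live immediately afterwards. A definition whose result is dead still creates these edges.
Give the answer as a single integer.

def/use:
  L0: {a,h,i,q} / ∅
  L1: {q} / {q}
  L2: {a,q} / {a}
  L3: {q} / {a,q}
  L4: {a,x} / ∅

Liveness:
  L0 li=∅ lo={a,q}
  L1 li={a,q} lo={a}
  L2 li={a} lo={a,q}
  L3 li={a,q} lo=∅
  L4 li=∅ lo=∅

Interfere edges:
  a — {h,i,q,x}
  h — {a,q}
  i — {a,q}
  q — {a,h,i}
  x — {a}

Chromatic number:
  clique {a,h,q} ⇒ need ≥ 3
  3-colouring: c0={a}  c1={q,x}  c2={h,i}
  χ = 3

Answer: 3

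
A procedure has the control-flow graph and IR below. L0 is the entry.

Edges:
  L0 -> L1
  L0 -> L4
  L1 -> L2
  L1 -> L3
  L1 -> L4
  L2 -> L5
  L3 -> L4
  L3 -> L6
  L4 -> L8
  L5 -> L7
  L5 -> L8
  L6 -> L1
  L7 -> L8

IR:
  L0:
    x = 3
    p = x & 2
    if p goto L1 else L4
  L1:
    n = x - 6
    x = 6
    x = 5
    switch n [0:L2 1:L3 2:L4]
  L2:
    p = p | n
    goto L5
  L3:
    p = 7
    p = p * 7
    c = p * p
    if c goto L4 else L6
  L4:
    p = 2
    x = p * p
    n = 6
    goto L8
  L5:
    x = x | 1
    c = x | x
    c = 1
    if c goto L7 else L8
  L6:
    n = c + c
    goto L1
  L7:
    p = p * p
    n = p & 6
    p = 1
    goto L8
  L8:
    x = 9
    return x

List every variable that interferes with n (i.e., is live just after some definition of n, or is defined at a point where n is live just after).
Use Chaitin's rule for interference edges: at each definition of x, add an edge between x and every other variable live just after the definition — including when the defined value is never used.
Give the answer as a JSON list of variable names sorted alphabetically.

Block summaries:
  L0 def {p,x} use ∅
  L1 def {n,x} use {x}
  L2 def {p} use {n,p}
  L3 def {c,p} use ∅
  L4 def {n,p,x} use ∅
  L5 def {c,x} use {x}
  L6 def {n} use {c}
  L7 def {n,p} use {p}
  L8 def {x} use ∅

Live sets:
  L0: in=∅ out={p,x}
  L1: in={p,x} out={n,p,x}
  L2: in={n,p,x} out={p,x}
  L3: in={x} out={c,p,x}
  L4: in=∅ out=∅
  L5: in={p,x} out={p}
  L6: in={c,p,x} out={p,x}
  L7: in={p} out=∅
  L8: in=∅ out=∅

Conflict graph:
  c — {p,x}
  n — {p,x}
  p — {c,n,x}
  x — {c,n,p}

N(n) = ["p", "x"]

Answer: ["p", "x"]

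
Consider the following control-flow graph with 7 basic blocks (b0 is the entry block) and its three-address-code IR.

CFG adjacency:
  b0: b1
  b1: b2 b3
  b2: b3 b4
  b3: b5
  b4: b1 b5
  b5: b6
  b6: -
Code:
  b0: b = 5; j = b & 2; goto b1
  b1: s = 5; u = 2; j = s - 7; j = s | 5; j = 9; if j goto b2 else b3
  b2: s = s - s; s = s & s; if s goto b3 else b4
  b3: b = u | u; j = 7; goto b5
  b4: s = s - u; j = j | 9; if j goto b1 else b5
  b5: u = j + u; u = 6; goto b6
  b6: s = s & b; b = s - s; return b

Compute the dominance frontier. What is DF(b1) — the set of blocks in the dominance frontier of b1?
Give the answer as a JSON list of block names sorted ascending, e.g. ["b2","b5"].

Answer: ["b1"]

Working:
idom tree: b1←b0 b2←b1 b3←b1 b4←b2 b5←b1 b6←b5
Join-block Dom:
  b1: preds {b0,b4}: {b0} ∩ {b0,b1,b2,b4} = {b0}; idom=b0
  b3: preds {b1,b2}: {b0,b1} ∩ {b0,b1,b2} = {b0,b1}; idom=b1
  b5: preds {b3,b4}: {b0,b1,b3} ∩ {b0,b1,b2,b4} = {b0,b1}; idom=b1

Frontier:
  b1←b0: walk · to b0
  b1←b4: walk b4→b2→b1 to b0
  b3←b1: walk · to b1
  b3←b2: walk b2 to b1
  b5←b3: walk b3 to b1
  b5←b4: walk b4→b2 to b1
  b0 → ∅
  b1 → {b1}
  b2 → {b1,b3,b5}
  b3 → {b5}
  b4 → {b1,b5}
  b5 → ∅
  b6 → ∅

DF(b1) = ["b1"]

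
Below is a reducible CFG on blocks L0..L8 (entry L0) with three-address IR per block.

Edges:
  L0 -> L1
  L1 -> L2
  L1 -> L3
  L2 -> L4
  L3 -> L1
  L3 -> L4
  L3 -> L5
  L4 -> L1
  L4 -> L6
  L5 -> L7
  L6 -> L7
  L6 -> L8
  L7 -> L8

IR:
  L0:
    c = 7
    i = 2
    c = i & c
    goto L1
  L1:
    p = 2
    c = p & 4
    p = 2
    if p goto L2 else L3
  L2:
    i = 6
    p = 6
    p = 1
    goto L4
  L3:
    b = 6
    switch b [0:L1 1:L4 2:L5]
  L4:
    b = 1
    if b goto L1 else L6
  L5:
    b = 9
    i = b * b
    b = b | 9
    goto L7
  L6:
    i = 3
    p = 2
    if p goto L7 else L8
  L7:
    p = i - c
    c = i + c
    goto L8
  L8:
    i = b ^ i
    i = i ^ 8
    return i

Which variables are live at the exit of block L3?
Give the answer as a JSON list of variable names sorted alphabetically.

Answer: ["c"]

Analysis:
Block summaries:
  L0: {c,i} / ∅
  L1: {c,p} / ∅
  L2: {i,p} / ∅
  L3: {b} / ∅
  L4: {b} / ∅
  L5: {b,i} / ∅
  L6: {i,p} / ∅
  L7: {c,p} / {c,i}
  L8: {i} / {b,i}

Liveness:
  L0: in=∅ out=∅
  L1: in=∅ out={c}
  L2: in={c} out={c}
  L3: in={c} out={c}
  L4: in={c} out={b,c}
  L5: in={c} out={b,c,i}
  L6: in={b,c} out={b,c,i}
  L7: in={b,c,i} out={b,i}
  L8: in={b,i} out=∅

live-out(L3) = ["c"]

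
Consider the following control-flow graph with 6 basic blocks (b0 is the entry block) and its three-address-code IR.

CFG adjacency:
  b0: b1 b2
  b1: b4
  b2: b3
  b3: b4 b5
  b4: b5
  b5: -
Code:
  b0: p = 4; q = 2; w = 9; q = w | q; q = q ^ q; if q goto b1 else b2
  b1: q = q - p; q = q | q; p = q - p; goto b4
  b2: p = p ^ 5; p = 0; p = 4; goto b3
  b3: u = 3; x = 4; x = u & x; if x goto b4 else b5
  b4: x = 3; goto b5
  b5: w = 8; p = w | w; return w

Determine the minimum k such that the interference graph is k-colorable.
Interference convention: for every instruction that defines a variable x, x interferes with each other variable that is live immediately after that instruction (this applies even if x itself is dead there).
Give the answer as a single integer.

Answer: 3

Analysis:
def/use:
  b0: def={p,q,w} ue=∅
  b1: def={p,q} ue={p,q}
  b2: def={p} ue={p}
  b3: def={u,x} ue=∅
  b4: def={x} ue=∅
  b5: def={p,w} ue=∅

Backward fixpoint:
  live b0: ∅→{p,q}
  live b1: {p,q}→∅
  live b2: {p}→∅
  live b3: ∅→∅
  live b4: ∅→∅
  live b5: ∅→∅

Conflict graph:
  p↔{q,w}
  q↔{p,w}
  u↔{x}
  w↔{p,q}
  x↔{u}

Chromatic number:
  clique {p,q,w} ⇒ need ≥ 3
  3-colouring: R0={p,u}  R1={q,x}  R2={w}
  χ = 3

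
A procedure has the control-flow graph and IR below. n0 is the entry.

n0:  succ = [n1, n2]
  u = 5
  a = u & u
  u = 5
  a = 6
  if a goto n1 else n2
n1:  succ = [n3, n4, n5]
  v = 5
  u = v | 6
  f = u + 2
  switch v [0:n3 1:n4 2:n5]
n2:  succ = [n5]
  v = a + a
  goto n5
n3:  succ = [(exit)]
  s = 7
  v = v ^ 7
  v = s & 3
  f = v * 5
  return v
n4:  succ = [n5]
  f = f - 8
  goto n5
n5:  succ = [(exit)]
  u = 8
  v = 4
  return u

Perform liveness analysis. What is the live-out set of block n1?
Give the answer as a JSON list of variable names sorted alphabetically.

Answer: ["f", "v"]

Derivation:
Per-block:
  n0: def={a,u} ue=∅
  n1: def={f,u,v} ue=∅
  n2: def={v} ue={a}
  n3: def={f,s,v} ue={v}
  n4: def={f} ue={f}
  n5: def={u,v} ue=∅

Liveness:
  n0 li=∅ lo={a}
  n1 li=∅ lo={f,v}
  n2 li={a} lo=∅
  n3 li={v} lo=∅
  n4 li={f} lo=∅
  n5 li=∅ lo=∅

live-out(n1) = ["f", "v"]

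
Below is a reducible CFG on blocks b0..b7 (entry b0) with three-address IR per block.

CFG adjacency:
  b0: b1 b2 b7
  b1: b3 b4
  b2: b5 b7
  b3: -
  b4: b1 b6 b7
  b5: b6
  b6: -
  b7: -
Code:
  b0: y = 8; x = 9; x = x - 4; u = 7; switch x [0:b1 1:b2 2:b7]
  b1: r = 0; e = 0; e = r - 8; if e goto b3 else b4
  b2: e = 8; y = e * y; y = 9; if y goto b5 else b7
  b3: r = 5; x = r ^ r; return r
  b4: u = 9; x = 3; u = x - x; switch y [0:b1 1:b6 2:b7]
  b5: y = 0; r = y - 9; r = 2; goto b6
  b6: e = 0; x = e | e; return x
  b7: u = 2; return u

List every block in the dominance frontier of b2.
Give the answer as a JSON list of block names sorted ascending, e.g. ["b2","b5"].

idom tree: b1←b0 b2←b0 b3←b1 b4←b1 b5←b2 b6←b0 b7←b0
Dom∩ at merges:
  b1: preds {b0,b4}: {b0} ∩ {b0,b1,b4} = {b0}; idom=b0
  b6: preds {b4,b5}: {b0,b1,b4} ∩ {b0,b2,b5} = {b0}; idom=b0
  b7: preds {b0,b2,b4}: {b0} ∩ {b0,b2} ∩ {b0,b1,b4} = {b0}; idom=b0

DF walk-up:
  b1←b0: walk · to b0
  b1←b4: walk b4→b1 to b0
  b6←b4: walk b4→b1 to b0
  b6←b5: walk b5→b2 to b0
  b7←b0: walk · to b0
  b7←b2: walk b2 to b0
  b7←b4: walk b4→b1 to b0
  b0 → ∅
  b1 → {b1,b6,b7}
  b2 → {b6,b7}
  b3 → ∅
  b4 → {b1,b6,b7}
  b5 → {b6}
  b6 → ∅
  b7 → ∅

DF(b2) = ["b6", "b7"]

Answer: ["b6", "b7"]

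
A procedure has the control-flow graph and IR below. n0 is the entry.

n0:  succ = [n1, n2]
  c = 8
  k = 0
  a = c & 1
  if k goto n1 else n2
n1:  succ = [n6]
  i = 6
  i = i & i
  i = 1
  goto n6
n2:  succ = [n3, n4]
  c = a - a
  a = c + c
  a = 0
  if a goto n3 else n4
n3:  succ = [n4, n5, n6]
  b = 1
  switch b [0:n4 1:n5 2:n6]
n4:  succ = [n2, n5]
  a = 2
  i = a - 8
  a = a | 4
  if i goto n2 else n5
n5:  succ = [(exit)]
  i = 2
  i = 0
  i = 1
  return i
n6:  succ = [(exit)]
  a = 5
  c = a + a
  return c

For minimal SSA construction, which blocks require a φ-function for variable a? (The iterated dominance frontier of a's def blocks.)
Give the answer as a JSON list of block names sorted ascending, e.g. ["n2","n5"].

Answer: ["n2", "n5", "n6"]

Analysis:
idom tree: n1←n0 n2←n0 n3←n2 n4←n2 n5←n2 n6←n0
Join-block Dom:
  n2: preds {n0,n4}: {n0} ∩ {n0,n2,n4} = {n0}; idom=n0
  n4: preds {n2,n3}: {n0,n2} ∩ {n0,n2,n3} = {n0,n2}; idom=n2
  n5: preds {n3,n4}: {n0,n2,n3} ∩ {n0,n2,n4} = {n0,n2}; idom=n2
  n6: preds {n1,n3}: {n0,n1} ∩ {n0,n2,n3} = {n0}; idom=n0

Frontier:
  join n2 pred n0: · stop@n0
  join n2 pred n4: n4→n2 stop@n0
  join n4 pred n2: · stop@n2
  join n4 pred n3: n3 stop@n2
  join n5 pred n3: n3 stop@n2
  join n5 pred n4: n4 stop@n2
  join n6 pred n1: n1 stop@n0
  join n6 pred n3: n3→n2 stop@n0
  n0: DF=∅
  n1: DF={n6}
  n2: DF={n2,n6}
  n3: DF={n4,n5,n6}
  n4: DF={n2,n5}
  n5: DF=∅
  n6: DF=∅

φ for a: defs {n0,n2,n4,n6}
  DF⁺ = {n2,n5,n6}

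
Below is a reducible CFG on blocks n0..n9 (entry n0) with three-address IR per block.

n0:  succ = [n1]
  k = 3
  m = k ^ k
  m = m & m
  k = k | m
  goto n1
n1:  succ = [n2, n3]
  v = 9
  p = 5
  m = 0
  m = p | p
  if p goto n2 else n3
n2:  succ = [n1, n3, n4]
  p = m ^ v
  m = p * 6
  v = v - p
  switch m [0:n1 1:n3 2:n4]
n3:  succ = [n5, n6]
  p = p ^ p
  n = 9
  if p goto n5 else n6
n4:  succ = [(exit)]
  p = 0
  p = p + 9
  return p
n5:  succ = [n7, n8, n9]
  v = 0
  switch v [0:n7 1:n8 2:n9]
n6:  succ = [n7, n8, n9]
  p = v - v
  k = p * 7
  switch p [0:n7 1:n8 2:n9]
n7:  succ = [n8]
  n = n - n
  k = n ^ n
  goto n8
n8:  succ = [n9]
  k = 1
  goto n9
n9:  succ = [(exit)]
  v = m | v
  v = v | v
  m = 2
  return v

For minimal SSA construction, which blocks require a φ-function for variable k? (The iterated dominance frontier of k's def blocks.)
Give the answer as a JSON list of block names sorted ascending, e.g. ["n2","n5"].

Answer: ["n7", "n8", "n9"]

Derivation:
idom tree: n1←n0 n2←n1 n3←n1 n4←n2 n5←n3 n6←n3 n7←n3 n8←n3 n9←n3
Join-block Dom:
  n1: preds {n0,n2}: {n0} ∩ {n0,n1,n2} = {n0}; idom=n0
  n3: preds {n1,n2}: {n0,n1} ∩ {n0,n1,n2} = {n0,n1}; idom=n1
  n7: preds {n5,n6}: {n0,n1,n3,n5} ∩ {n0,n1,n3,n6} = {n0,n1,n3}; idom=n3
  n8: preds {n5,n6,n7}: {n0,n1,n3,n5} ∩ {n0,n1,n3,n6} ∩ {n0,n1,n3,n7} = {n0,n1,n3}; idom=n3
  n9: preds {n5,n6,n8}: {n0,n1,n3,n5} ∩ {n0,n1,n3,n6} ∩ {n0,n1,n3,n8} = {n0,n1,n3}; idom=n3

Frontier:
  n1←n0: walk · to n0
  n1←n2: walk n2→n1 to n0
  n3←n1: walk · to n1
  n3←n2: walk n2 to n1
  n7←n5: walk n5 to n3
  n7←n6: walk n6 to n3
  n8←n5: walk n5 to n3
  n8←n6: walk n6 to n3
  n8←n7: walk n7 to n3
  n9←n5: walk n5 to n3
  n9←n6: walk n6 to n3
  n9←n8: walk n8 to n3
  n0: DF=∅
  n1: DF={n1}
  n2: DF={n1,n3}
  n3: DF=∅
  n4: DF=∅
  n5: DF={n7,n8,n9}
  n6: DF={n7,n8,n9}
  n7: DF={n8}
  n8: DF={n9}
  n9: DF=∅

φ for k: defs {n0,n6,n7,n8}
  DF⁺ = {n7,n8,n9}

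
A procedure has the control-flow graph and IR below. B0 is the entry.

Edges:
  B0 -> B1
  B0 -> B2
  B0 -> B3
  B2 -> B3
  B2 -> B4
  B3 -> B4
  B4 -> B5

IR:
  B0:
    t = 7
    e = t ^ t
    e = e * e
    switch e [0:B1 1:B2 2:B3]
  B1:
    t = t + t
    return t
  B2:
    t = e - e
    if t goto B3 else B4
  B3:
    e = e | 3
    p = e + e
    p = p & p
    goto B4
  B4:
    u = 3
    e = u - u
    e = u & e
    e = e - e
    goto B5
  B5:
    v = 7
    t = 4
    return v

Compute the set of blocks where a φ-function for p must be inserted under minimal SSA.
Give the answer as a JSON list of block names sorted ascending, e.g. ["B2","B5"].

Answer: ["B4"]

Working:
idom tree: B1←B0 B2←B0 B3←B0 B4←B0 B5←B4
Dom at joins:
  B3: preds {B0,B2}: {B0} ∩ {B0,B2} = {B0}; idom=B0
  B4: preds {B2,B3}: {B0,B2} ∩ {B0,B3} = {B0}; idom=B0

DF walk-up:
  B3←B0: walk · to B0
  B3←B2: walk B2 to B0
  B4←B2: walk B2 to B0
  B4←B3: walk B3 to B0
  B0 → ∅
  B1 → ∅
  B2 → {B3,B4}
  B3 → {B4}
  B4 → ∅
  B5 → ∅

φ for p: defs {B3}
  DF⁺ = {B4}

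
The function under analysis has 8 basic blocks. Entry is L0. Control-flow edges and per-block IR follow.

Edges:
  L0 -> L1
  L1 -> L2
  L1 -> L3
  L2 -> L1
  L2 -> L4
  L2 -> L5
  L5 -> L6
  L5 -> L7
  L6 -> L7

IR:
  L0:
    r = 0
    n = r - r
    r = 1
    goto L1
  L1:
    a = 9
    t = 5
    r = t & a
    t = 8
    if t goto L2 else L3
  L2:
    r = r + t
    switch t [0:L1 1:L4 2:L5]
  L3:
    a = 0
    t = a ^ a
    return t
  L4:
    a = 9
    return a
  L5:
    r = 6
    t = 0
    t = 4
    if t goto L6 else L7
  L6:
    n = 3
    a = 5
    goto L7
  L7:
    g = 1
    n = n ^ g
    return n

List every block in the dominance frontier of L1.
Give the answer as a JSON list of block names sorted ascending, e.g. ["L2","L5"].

Answer: ["L1"]

Analysis:
idom tree: L1←L0 L2←L1 L3←L1 L4←L2 L5←L2 L6←L5 L7←L5
Join-block Dom:
  L1: preds {L0,L2}: {L0} ∩ {L0,L1,L2} = {L0}; idom=L0
  L7: preds {L5,L6}: {L0,L1,L2,L5} ∩ {L0,L1,L2,L5,L6} = {L0,L1,L2,L5}; idom=L5

Frontier:
  L1←L0: walk · to L0
  L1←L2: walk L2→L1 to L0
  L7←L5: walk · to L5
  L7←L6: walk L6 to L5
  L0 → ∅
  L1 → {L1}
  L2 → {L1}
  L3 → ∅
  L4 → ∅
  L5 → ∅
  L6 → {L7}
  L7 → ∅

DF(L1) = ["L1"]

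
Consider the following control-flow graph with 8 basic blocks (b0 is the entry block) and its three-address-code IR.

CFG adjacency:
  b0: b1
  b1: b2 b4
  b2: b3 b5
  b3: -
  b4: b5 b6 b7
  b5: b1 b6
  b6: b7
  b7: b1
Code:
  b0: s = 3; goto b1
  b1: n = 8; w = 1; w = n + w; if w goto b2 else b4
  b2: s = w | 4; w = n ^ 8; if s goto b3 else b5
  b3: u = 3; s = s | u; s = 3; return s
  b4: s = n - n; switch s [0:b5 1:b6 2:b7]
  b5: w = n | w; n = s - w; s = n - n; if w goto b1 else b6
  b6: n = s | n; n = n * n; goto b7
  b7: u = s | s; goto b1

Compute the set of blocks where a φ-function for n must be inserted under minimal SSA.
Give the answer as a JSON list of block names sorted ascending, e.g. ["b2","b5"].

idom tree: b1←b0 b2←b1 b3←b2 b4←b1 b5←b1 b6←b1 b7←b1
Dom at joins:
  b1: preds {b0,b5,b7}: {b0} ∩ {b0,b1,b5} ∩ {b0,b1,b7} = {b0}; idom=b0
  b5: preds {b2,b4}: {b0,b1,b2} ∩ {b0,b1,b4} = {b0,b1}; idom=b1
  b6: preds {b4,b5}: {b0,b1,b4} ∩ {b0,b1,b5} = {b0,b1}; idom=b1
  b7: preds {b4,b6}: {b0,b1,b4} ∩ {b0,b1,b6} = {b0,b1}; idom=b1

Frontier:
  join b1 pred b0: · stop@b0
  join b1 pred b5: b5→b1 stop@b0
  join b1 pred b7: b7→b1 stop@b0
  join b5 pred b2: b2 stop@b1
  join b5 pred b4: b4 stop@b1
  join b6 pred b4: b4 stop@b1
  join b6 pred b5: b5 stop@b1
  join b7 pred b4: b4 stop@b1
  join b7 pred b6: b6 stop@b1
  b0: DF=∅
  b1: DF={b1}
  b2: DF={b5}
  b3: DF=∅
  b4: DF={b5,b6,b7}
  b5: DF={b1,b6}
  b6: DF={b7}
  b7: DF={b1}

φ for n: defs {b1,b5,b6}
  DF⁺ = {b1,b6,b7}

Answer: ["b1", "b6", "b7"]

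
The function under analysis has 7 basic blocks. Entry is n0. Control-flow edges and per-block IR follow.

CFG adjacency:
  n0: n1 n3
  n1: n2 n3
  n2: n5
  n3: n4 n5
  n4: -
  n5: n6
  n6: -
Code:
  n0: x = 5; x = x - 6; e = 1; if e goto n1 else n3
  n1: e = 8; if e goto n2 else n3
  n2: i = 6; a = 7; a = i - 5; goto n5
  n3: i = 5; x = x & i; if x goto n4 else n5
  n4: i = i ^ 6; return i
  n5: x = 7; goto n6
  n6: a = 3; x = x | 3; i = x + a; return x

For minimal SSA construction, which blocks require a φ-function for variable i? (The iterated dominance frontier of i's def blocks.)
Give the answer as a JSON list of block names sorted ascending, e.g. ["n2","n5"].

idom tree: n1←n0 n2←n1 n3←n0 n4←n3 n5←n0 n6←n5
Dom at joins:
  n3: preds {n0,n1}: {n0} ∩ {n0,n1} = {n0}; idom=n0
  n5: preds {n2,n3}: {n0,n1,n2} ∩ {n0,n3} = {n0}; idom=n0

DF derivation:
  join n3 pred n0: · stop@n0
  join n3 pred n1: n1 stop@n0
  join n5 pred n2: n2→n1 stop@n0
  join n5 pred n3: n3 stop@n0
  n0: DF=∅
  n1: DF={n3,n5}
  n2: DF={n5}
  n3: DF={n5}
  n4: DF=∅
  n5: DF=∅
  n6: DF=∅

φ for i: defs {n2,n3,n4,n6}
  DF⁺ = {n5}

Answer: ["n5"]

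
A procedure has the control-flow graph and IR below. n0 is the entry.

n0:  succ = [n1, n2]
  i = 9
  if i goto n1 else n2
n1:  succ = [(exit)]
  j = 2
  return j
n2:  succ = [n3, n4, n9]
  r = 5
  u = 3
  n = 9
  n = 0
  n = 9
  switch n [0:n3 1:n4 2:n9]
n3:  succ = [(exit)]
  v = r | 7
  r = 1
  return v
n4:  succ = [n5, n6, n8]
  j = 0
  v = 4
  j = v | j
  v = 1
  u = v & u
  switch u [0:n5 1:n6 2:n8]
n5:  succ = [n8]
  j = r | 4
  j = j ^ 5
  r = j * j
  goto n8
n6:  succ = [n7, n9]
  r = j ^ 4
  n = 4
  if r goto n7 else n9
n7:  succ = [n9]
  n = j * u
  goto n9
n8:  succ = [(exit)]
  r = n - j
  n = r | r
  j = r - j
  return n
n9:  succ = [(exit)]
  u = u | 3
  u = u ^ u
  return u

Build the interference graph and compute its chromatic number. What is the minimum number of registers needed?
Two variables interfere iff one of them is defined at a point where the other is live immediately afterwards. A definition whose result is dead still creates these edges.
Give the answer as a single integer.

Answer: 5

Analysis:
Block summaries:
  n0: {i} / ∅
  n1: {j} / ∅
  n2: {n,r,u} / ∅
  n3: {r,v} / {r}
  n4: {j,u,v} / {u}
  n5: {j,r} / {r}
  n6: {n,r} / {j}
  n7: {n} / {j,u}
  n8: {j,n,r} / {j,n}
  n9: {u} / {u}

Live sets:
  n0 li=∅ lo=∅
  n1 li=∅ lo=∅
  n2 li=∅ lo={n,r,u}
  n3 li={r} lo=∅
  n4 li={n,r,u} lo={j,n,r,u}
  n5 li={n,r} lo={j,n}
  n6 li={j,u} lo={j,u}
  n7 li={j,u} lo={u}
  n8 li={j,n} lo=∅
  n9 li={u} lo=∅

Conflict graph:
  i↔∅
  j↔{n,r,u,v}
  n↔{j,r,u,v}
  r↔{j,n,u,v}
  u↔{j,n,r,v}
  v↔{j,n,r,u}

Chromatic number:
  clique {j,n,r,u,v} ⇒ need ≥ 5
  assign i→R0 j→R0 n→R1 r→R2 u→R3 v→R4 — no edge inside a register ⇒ χ ≤ 5
  χ = 5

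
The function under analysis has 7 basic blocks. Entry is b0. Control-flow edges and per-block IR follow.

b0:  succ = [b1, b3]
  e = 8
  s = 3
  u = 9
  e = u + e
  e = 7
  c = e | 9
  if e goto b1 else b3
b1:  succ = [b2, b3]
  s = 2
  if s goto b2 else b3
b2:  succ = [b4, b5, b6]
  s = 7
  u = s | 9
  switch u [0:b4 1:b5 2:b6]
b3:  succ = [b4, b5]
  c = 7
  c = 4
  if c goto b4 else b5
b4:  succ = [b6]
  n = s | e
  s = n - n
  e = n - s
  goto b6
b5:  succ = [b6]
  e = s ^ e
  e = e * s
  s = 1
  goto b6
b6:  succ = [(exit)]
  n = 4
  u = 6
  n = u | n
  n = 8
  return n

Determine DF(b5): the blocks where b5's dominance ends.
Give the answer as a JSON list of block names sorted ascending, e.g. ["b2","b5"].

idom tree: b1←b0 b2←b1 b3←b0 b4←b0 b5←b0 b6←b0
Join-block Dom:
  b3: preds {b0,b1}: {b0} ∩ {b0,b1} = {b0}; idom=b0
  b4: preds {b2,b3}: {b0,b1,b2} ∩ {b0,b3} = {b0}; idom=b0
  b5: preds {b2,b3}: {b0,b1,b2} ∩ {b0,b3} = {b0}; idom=b0
  b6: preds {b2,b4,b5}: {b0,b1,b2} ∩ {b0,b4} ∩ {b0,b5} = {b0}; idom=b0

DF walk-up:
  join b3 pred b0: · stop@b0
  join b3 pred b1: b1 stop@b0
  join b4 pred b2: b2→b1 stop@b0
  join b4 pred b3: b3 stop@b0
  join b5 pred b2: b2→b1 stop@b0
  join b5 pred b3: b3 stop@b0
  join b6 pred b2: b2→b1 stop@b0
  join b6 pred b4: b4 stop@b0
  join b6 pred b5: b5 stop@b0
  DF(b0)=∅
  DF(b1)={b3,b4,b5,b6}
  DF(b2)={b4,b5,b6}
  DF(b3)={b4,b5}
  DF(b4)={b6}
  DF(b5)={b6}
  DF(b6)=∅

DF(b5) = ["b6"]

Answer: ["b6"]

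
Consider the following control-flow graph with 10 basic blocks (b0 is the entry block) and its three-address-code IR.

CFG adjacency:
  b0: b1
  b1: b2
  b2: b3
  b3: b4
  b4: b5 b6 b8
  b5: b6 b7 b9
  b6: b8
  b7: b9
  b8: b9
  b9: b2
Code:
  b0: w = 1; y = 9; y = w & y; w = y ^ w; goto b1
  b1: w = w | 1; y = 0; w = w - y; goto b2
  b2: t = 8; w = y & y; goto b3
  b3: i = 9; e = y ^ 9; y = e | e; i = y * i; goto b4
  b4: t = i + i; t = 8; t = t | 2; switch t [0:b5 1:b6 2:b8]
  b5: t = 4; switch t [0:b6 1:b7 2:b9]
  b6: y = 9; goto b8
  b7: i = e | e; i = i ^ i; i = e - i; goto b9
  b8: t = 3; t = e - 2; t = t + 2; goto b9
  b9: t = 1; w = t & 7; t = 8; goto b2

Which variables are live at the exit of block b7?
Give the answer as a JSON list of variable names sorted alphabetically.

Answer: ["y"]

Analysis:
Block summaries:
  b0: {w,y} / ∅
  b1: {w,y} / {w}
  b2: {t,w} / {y}
  b3: {e,i,y} / {y}
  b4: {t} / {i}
  b5: {t} / ∅
  b6: {y} / ∅
  b7: {i} / {e}
  b8: {t} / {e}
  b9: {t,w} / ∅

Liveness:
  b0: in=∅ out={w}
  b1: in={w} out={y}
  b2: in={y} out={y}
  b3: in={y} out={e,i,y}
  b4: in={e,i,y} out={e,y}
  b5: in={e,y} out={e,y}
  b6: in={e} out={e,y}
  b7: in={e,y} out={y}
  b8: in={e,y} out={y}
  b9: in={y} out={y}

live-out(b7) = ["y"]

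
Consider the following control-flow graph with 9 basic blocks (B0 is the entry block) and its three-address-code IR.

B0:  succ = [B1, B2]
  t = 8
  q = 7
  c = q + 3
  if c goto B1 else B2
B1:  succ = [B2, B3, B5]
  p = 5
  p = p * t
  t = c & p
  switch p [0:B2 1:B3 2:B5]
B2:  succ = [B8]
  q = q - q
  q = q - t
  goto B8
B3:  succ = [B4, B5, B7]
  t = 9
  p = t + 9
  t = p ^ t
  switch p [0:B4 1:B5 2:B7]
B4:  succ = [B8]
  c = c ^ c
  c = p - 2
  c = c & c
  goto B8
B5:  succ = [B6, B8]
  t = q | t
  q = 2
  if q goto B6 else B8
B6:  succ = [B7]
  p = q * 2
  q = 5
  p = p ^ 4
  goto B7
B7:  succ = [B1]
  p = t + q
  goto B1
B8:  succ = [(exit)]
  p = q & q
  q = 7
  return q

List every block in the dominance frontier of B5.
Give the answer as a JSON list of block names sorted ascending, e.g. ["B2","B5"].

Answer: ["B7", "B8"]

Derivation:
idom tree: B1←B0 B2←B0 B3←B1 B4←B3 B5←B1 B6←B5 B7←B1 B8←B0
Dom∩ at merges:
  B1: preds {B0,B7}: {B0} ∩ {B0,B1,B7} = {B0}; idom=B0
  B2: preds {B0,B1}: {B0} ∩ {B0,B1} = {B0}; idom=B0
  B5: preds {B1,B3}: {B0,B1} ∩ {B0,B1,B3} = {B0,B1}; idom=B1
  B7: preds {B3,B6}: {B0,B1,B3} ∩ {B0,B1,B5,B6} = {B0,B1}; idom=B1
  B8: preds {B2,B4,B5}: {B0,B2} ∩ {B0,B1,B3,B4} ∩ {B0,B1,B5} = {B0}; idom=B0

Frontier:
  B1←B0: walk · to B0
  B1←B7: walk B7→B1 to B0
  B2←B0: walk · to B0
  B2←B1: walk B1 to B0
  B5←B1: walk · to B1
  B5←B3: walk B3 to B1
  B7←B3: walk B3 to B1
  B7←B6: walk B6→B5 to B1
  B8←B2: walk B2 to B0
  B8←B4: walk B4→B3→B1 to B0
  B8←B5: walk B5→B1 to B0
  B0: DF=∅
  B1: DF={B1,B2,B8}
  B2: DF={B8}
  B3: DF={B5,B7,B8}
  B4: DF={B8}
  B5: DF={B7,B8}
  B6: DF={B7}
  B7: DF={B1}
  B8: DF=∅

DF(B5) = ["B7", "B8"]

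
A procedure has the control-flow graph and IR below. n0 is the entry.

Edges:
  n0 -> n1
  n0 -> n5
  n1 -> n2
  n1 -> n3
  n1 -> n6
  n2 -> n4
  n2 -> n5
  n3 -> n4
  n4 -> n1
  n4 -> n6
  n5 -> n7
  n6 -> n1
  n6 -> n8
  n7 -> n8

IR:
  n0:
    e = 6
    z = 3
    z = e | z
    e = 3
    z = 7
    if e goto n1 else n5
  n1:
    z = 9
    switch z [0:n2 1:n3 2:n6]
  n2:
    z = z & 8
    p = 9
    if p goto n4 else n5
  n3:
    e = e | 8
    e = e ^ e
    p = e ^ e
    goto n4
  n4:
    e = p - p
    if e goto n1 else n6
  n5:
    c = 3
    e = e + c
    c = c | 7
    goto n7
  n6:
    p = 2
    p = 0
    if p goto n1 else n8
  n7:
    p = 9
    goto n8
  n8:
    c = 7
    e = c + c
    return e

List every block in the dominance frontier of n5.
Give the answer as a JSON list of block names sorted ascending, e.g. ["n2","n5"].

idom tree: n1←n0 n2←n1 n3←n1 n4←n1 n5←n0 n6←n1 n7←n5 n8←n0
Join-block Dom:
  n1: preds {n0,n4,n6}: {n0} ∩ {n0,n1,n4} ∩ {n0,n1,n6} = {n0}; idom=n0
  n4: preds {n2,n3}: {n0,n1,n2} ∩ {n0,n1,n3} = {n0,n1}; idom=n1
  n5: preds {n0,n2}: {n0} ∩ {n0,n1,n2} = {n0}; idom=n0
  n6: preds {n1,n4}: {n0,n1} ∩ {n0,n1,n4} = {n0,n1}; idom=n1
  n8: preds {n6,n7}: {n0,n1,n6} ∩ {n0,n5,n7} = {n0}; idom=n0

DF derivation:
  join n1 pred n0: · stop@n0
  join n1 pred n4: n4→n1 stop@n0
  join n1 pred n6: n6→n1 stop@n0
  join n4 pred n2: n2 stop@n1
  join n4 pred n3: n3 stop@n1
  join n5 pred n0: · stop@n0
  join n5 pred n2: n2→n1 stop@n0
  join n6 pred n1: · stop@n1
  join n6 pred n4: n4 stop@n1
  join n8 pred n6: n6→n1 stop@n0
  join n8 pred n7: n7→n5 stop@n0
  n0: DF=∅
  n1: DF={n1,n5,n8}
  n2: DF={n4,n5}
  n3: DF={n4}
  n4: DF={n1,n6}
  n5: DF={n8}
  n6: DF={n1,n8}
  n7: DF={n8}
  n8: DF=∅

DF(n5) = ["n8"]

Answer: ["n8"]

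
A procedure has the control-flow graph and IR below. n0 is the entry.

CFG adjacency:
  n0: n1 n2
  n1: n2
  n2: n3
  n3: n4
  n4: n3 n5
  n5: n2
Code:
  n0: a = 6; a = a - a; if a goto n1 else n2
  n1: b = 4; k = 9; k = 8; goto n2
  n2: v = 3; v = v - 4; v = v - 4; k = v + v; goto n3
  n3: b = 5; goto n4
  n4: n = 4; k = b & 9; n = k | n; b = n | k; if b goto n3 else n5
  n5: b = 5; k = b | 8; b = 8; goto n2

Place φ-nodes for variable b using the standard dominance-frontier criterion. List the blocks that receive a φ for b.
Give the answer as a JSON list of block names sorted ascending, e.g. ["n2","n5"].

idom tree: n1←n0 n2←n0 n3←n2 n4←n3 n5←n4
Join-block Dom:
  n2: preds {n0,n1,n5}: {n0} ∩ {n0,n1} ∩ {n0,n2,n3,n4,n5} = {n0}; idom=n0
  n3: preds {n2,n4}: {n0,n2} ∩ {n0,n2,n3,n4} = {n0,n2}; idom=n2

Frontier:
  join n2 pred n0: · stop@n0
  join n2 pred n1: n1 stop@n0
  join n2 pred n5: n5→n4→n3→n2 stop@n0
  join n3 pred n2: · stop@n2
  join n3 pred n4: n4→n3 stop@n2
  DF(n0)=∅
  DF(n1)={n2}
  DF(n2)={n2}
  DF(n3)={n2,n3}
  DF(n4)={n2,n3}
  DF(n5)={n2}

φ for b: defs {n1,n3,n4,n5}
  DF⁺ = {n2,n3}

Answer: ["n2", "n3"]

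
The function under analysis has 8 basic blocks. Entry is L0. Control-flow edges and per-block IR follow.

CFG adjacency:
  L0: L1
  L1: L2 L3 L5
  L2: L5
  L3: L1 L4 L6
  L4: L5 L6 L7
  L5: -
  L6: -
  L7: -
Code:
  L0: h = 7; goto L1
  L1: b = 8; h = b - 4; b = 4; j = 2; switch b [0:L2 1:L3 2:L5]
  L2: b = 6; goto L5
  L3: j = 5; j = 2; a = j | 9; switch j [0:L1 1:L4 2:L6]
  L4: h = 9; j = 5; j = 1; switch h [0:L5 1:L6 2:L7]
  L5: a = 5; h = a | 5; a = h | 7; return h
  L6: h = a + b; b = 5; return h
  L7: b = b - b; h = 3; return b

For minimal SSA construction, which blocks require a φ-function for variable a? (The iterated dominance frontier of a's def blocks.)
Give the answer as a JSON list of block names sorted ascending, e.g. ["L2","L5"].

idom tree: L1←L0 L2←L1 L3←L1 L4←L3 L5←L1 L6←L3 L7←L4
Join-block Dom:
  L1: preds {L0,L3}: {L0} ∩ {L0,L1,L3} = {L0}; idom=L0
  L5: preds {L1,L2,L4}: {L0,L1} ∩ {L0,L1,L2} ∩ {L0,L1,L3,L4} = {L0,L1}; idom=L1
  L6: preds {L3,L4}: {L0,L1,L3} ∩ {L0,L1,L3,L4} = {L0,L1,L3}; idom=L3

DF derivation:
  L1←L0: walk · to L0
  L1←L3: walk L3→L1 to L0
  L5←L1: walk · to L1
  L5←L2: walk L2 to L1
  L5←L4: walk L4→L3 to L1
  L6←L3: walk · to L3
  L6←L4: walk L4 to L3
  L0: DF=∅
  L1: DF={L1}
  L2: DF={L5}
  L3: DF={L1,L5}
  L4: DF={L5,L6}
  L5: DF=∅
  L6: DF=∅
  L7: DF=∅

φ for a: defs {L3,L5}
  DF⁺ = {L1,L5}

Answer: ["L1", "L5"]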